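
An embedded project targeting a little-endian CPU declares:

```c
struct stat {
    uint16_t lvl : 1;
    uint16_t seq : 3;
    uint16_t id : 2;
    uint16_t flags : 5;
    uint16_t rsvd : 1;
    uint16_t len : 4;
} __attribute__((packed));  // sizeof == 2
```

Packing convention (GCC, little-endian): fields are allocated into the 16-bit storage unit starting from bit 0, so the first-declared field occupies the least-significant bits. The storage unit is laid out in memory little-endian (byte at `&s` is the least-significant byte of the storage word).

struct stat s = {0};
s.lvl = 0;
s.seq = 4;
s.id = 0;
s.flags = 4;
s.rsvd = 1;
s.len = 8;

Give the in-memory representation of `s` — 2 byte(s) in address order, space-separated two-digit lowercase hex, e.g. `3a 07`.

08 89

lvl (1b) val=0 bits=0x0 at bit 0: 0x0000
seq (3b) val=4 bits=0x4 at bit 1: 0x0008
id (2b) val=0 bits=0x0 at bit 4: 0x0008
flags (5b) val=4 bits=0x4 at bit 6: 0x0108
rsvd (1b) val=1 bits=0x1 at bit 11: 0x0908
len (4b) val=8 bits=0x8 at bit 12: 0x8908
word = 0x8908 → little-endian bytes:
  [0]=0x08  [1]=0x89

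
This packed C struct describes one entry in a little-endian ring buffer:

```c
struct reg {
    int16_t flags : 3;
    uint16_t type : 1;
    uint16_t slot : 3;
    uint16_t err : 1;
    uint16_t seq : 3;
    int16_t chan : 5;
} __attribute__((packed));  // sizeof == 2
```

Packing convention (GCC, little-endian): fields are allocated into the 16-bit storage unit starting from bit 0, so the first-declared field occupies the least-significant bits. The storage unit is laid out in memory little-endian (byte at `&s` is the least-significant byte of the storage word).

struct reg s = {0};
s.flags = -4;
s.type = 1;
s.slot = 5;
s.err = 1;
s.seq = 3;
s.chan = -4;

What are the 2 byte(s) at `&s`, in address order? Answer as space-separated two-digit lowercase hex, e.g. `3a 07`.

[0+:3] flags=-4 & 0x7 = 0x4; word=0x0004
[3+:1] type=1 & 0x1 = 0x1; word=0x000c
[4+:3] slot=5 & 0x7 = 0x5; word=0x005c
[7+:1] err=1 & 0x1 = 0x1; word=0x00dc
[8+:3] seq=3 & 0x7 = 0x3; word=0x03dc
[11+:5] chan=-4 & 0x1f = 0x1c; word=0xe3dc
word = 0xe3dc → little-endian bytes:
  [0]=0xdc  [1]=0xe3

dc e3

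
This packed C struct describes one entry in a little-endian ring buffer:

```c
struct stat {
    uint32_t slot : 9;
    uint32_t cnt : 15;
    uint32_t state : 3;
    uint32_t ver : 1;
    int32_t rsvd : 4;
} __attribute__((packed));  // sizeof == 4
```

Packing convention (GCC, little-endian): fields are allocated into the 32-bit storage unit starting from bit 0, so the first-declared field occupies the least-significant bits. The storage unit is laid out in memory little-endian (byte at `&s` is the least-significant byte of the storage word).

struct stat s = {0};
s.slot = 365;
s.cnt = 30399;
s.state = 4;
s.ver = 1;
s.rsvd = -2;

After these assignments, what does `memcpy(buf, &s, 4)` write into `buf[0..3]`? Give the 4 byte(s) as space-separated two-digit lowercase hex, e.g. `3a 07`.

6d 7f ed ec

[0+:9] slot=365 & 0x1ff = 0x16d; word=0x0000016d
[9+:15] cnt=30399 & 0x7fff = 0x76bf; word=0x00ed7f6d
[24+:3] state=4 & 0x7 = 0x4; word=0x04ed7f6d
[27+:1] ver=1 & 0x1 = 0x1; word=0x0ced7f6d
[28+:4] rsvd=-2 & 0xf = 0xe; word=0xeced7f6d
word = 0xeced7f6d → little-endian bytes:
  [0]=0x6d  [1]=0x7f  [2]=0xed  [3]=0xec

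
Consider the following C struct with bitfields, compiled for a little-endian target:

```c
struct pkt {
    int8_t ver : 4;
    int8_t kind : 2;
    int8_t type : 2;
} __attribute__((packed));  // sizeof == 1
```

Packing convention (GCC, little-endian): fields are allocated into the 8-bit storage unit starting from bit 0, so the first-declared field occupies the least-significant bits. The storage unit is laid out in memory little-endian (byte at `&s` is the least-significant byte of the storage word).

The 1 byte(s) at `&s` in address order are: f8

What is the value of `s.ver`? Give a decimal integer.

-8

[0]=0xf8 (little-endian) → word 0xf8
ver:4 @ bit 0 → (0xf8>>0)&0xf = 0x8  ←
kind:2 @ bit 4 → (0xf8>>4)&0x3 = 0x3
type:2 @ bit 6 → (0xf8>>6)&0x3 = 0x3
ver signed 4b, MSB=1: 8 - 16 = -8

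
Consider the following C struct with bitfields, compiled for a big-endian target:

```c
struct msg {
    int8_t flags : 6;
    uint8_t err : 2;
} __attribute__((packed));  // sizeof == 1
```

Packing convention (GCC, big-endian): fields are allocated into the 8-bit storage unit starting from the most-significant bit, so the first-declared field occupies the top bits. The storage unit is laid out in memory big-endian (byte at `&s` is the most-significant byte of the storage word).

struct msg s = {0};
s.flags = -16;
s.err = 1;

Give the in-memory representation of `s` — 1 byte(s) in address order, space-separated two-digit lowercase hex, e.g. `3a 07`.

flags:6 = -16 → 0x30 << 2 → word 0xc0
err:2 = 1 → 0x1 << 0 → word 0xc1
word = 0xc1 → big-endian bytes:
  [0]=0xc1

c1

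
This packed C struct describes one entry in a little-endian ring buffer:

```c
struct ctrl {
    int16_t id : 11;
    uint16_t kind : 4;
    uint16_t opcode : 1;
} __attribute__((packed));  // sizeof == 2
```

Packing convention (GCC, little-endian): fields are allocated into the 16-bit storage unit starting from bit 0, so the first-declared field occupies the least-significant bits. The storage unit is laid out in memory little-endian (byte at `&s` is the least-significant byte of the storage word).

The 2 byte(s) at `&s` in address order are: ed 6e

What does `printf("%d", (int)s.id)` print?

[0]=0xed [1]=0x6e (little-endian) → word 0x6eed
id:11 @ bit 0 → (0x6eed>>0)&0x7ff = 0x6ed  ←
kind:4 @ bit 11 → (0x6eed>>11)&0xf = 0xd
opcode:1 @ bit 15 → (0x6eed>>15)&0x1 = 0x0
id signed 11b, MSB=1: 1773 - 2048 = -275

-275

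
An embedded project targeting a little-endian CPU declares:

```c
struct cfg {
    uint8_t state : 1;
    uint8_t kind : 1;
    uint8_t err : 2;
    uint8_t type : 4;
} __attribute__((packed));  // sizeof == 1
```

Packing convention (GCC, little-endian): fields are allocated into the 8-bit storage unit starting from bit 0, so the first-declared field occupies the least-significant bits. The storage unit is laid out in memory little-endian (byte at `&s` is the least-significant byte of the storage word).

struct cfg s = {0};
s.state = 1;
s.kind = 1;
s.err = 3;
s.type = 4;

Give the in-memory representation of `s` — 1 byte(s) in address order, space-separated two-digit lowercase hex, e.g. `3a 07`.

state (1b) val=1 bits=0x1 at bit 0: 0x01
kind (1b) val=1 bits=0x1 at bit 1: 0x03
err (2b) val=3 bits=0x3 at bit 2: 0x0f
type (4b) val=4 bits=0x4 at bit 4: 0x4f
word = 0x4f → little-endian bytes:
  [0]=0x4f

4f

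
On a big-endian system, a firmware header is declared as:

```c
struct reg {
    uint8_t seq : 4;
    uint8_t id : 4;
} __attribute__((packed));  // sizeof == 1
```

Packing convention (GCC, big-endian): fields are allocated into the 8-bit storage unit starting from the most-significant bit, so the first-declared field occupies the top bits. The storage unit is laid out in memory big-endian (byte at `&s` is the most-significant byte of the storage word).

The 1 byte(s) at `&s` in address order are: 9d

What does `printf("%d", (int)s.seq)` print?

9

[0]=0x9d (big-endian) → word 0x9d
seq:4 @ bit 4 → (0x9d>>4)&0xf = 0x9  ←
id:4 @ bit 0 → (0x9d>>0)&0xf = 0xd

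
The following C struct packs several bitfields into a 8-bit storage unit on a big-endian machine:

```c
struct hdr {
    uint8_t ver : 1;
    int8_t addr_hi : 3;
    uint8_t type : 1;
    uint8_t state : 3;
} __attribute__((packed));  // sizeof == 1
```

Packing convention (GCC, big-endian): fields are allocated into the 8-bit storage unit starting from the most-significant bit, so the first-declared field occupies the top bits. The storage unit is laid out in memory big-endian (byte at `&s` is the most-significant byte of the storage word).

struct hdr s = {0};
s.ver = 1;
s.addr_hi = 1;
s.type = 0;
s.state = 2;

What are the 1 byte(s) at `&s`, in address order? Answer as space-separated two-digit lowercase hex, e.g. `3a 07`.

92

ver (1b) val=1 bits=0x1 at bit 7: 0x80
addr_hi (3b) val=1 bits=0x1 at bit 4: 0x90
type (1b) val=0 bits=0x0 at bit 3: 0x90
state (3b) val=2 bits=0x2 at bit 0: 0x92
word = 0x92 → big-endian bytes:
  [0]=0x92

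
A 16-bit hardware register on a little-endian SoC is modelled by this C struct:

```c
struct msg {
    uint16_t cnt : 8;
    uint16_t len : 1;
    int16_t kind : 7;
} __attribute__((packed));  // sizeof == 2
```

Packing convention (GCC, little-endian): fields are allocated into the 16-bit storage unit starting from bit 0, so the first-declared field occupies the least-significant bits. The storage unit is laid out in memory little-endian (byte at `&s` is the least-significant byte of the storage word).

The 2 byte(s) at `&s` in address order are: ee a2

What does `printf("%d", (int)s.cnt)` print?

238

[0]=0xee [1]=0xa2 (little-endian) → word 0xa2ee
cnt [0+:8] = (word>>0) & 0xff = 238  ←
len [8+:1] = (word>>8) & 0x1 = 0
kind [9+:7] = (word>>9) & 0x7f = 81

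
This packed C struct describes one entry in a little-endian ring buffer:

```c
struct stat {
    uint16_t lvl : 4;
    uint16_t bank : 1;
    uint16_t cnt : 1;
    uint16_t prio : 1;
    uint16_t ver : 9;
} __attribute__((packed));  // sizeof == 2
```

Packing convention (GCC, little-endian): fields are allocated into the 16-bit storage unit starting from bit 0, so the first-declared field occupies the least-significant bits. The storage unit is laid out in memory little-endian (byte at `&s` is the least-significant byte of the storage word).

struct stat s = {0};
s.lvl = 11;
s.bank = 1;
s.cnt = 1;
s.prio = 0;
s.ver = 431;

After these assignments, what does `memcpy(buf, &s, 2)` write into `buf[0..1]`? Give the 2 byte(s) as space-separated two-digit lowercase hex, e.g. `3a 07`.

lvl (4b) val=11 bits=0xb at bit 0: 0x000b
bank (1b) val=1 bits=0x1 at bit 4: 0x001b
cnt (1b) val=1 bits=0x1 at bit 5: 0x003b
prio (1b) val=0 bits=0x0 at bit 6: 0x003b
ver (9b) val=431 bits=0x1af at bit 7: 0xd7bb
word = 0xd7bb → little-endian bytes:
  [0]=0xbb  [1]=0xd7

bb d7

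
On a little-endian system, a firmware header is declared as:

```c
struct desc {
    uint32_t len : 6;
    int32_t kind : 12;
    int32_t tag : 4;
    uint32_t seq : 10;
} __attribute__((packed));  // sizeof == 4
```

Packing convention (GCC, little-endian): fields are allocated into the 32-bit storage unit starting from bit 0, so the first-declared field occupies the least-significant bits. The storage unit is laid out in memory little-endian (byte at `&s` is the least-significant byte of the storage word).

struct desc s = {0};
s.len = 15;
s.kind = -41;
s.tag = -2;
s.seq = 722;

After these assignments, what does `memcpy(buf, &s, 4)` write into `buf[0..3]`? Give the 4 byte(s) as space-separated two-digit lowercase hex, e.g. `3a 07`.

cf f5 bb b4

len:6 = 15 → 0xf << 0 → word 0x0000000f
kind:12 = -41 → 0xfd7 << 6 → word 0x0003f5cf
tag:4 = -2 → 0xe << 18 → word 0x003bf5cf
seq:10 = 722 → 0x2d2 << 22 → word 0xb4bbf5cf
word = 0xb4bbf5cf → little-endian bytes:
  [0]=0xcf  [1]=0xf5  [2]=0xbb  [3]=0xb4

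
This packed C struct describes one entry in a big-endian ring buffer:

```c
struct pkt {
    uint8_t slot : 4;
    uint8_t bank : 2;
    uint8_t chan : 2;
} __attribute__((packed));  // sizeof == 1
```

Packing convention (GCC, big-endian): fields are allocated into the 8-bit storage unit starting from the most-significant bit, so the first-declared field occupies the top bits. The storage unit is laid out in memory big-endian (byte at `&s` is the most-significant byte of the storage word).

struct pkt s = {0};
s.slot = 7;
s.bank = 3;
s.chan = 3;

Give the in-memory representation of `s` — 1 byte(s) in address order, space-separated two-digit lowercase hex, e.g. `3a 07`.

7f

slot (4b) val=7 bits=0x7 at bit 4: 0x70
bank (2b) val=3 bits=0x3 at bit 2: 0x7c
chan (2b) val=3 bits=0x3 at bit 0: 0x7f
word = 0x7f → big-endian bytes:
  [0]=0x7f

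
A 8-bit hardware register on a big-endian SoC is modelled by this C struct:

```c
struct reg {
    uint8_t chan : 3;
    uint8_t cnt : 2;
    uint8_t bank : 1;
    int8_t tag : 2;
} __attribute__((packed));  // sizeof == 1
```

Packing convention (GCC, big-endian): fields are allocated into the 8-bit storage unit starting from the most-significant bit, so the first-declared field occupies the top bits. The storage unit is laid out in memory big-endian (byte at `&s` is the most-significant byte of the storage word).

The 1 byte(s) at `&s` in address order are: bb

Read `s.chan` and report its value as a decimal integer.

[0]=0xbb (big-endian) → word 0xbb
chan [5+:3] = (word>>5) & 0x7 = 5  ←
cnt [3+:2] = (word>>3) & 0x3 = 3
bank [2+:1] = (word>>2) & 0x1 = 0
tag [0+:2] = (word>>0) & 0x3 = 3

5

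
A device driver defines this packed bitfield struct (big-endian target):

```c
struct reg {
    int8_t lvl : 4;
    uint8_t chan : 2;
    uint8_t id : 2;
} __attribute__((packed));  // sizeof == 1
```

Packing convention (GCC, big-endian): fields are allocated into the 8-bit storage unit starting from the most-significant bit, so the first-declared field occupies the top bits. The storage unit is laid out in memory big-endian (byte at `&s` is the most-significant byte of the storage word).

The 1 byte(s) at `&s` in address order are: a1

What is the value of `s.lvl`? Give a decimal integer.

[0]=0xa1 (big-endian) → word 0xa1
lvl:4 @ bit 4 → (0xa1>>4)&0xf = 0xa  ←
chan:2 @ bit 2 → (0xa1>>2)&0x3 = 0x0
id:2 @ bit 0 → (0xa1>>0)&0x3 = 0x1
lvl signed 4b, MSB=1: 10 - 16 = -6

-6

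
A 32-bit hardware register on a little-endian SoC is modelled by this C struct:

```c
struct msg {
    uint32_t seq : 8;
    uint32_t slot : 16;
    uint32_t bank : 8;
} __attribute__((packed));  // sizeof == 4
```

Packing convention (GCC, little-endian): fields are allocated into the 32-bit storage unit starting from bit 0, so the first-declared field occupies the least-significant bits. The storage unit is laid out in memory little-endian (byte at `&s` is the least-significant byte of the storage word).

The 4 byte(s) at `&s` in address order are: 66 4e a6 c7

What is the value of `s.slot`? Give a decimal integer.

[0]=0x66 [1]=0x4e [2]=0xa6 [3]=0xc7 (little-endian) → word 0xc7a64e66
seq:8 @ bit 0 → (0xc7a64e66>>0)&0xff = 0x66
slot:16 @ bit 8 → (0xc7a64e66>>8)&0xffff = 0xa64e  ←
bank:8 @ bit 24 → (0xc7a64e66>>24)&0xff = 0xc7

42574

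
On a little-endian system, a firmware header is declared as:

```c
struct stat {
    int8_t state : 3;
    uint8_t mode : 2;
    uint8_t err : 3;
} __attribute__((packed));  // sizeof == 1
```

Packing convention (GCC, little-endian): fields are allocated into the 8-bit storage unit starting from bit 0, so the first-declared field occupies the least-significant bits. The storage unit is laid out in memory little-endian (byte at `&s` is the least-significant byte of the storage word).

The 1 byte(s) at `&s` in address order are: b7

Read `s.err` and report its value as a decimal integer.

[0]=0xb7 (little-endian) → word 0xb7
state [0+:3] = (word>>0) & 0x7 = 7
mode [3+:2] = (word>>3) & 0x3 = 2
err [5+:3] = (word>>5) & 0x7 = 5  ←

5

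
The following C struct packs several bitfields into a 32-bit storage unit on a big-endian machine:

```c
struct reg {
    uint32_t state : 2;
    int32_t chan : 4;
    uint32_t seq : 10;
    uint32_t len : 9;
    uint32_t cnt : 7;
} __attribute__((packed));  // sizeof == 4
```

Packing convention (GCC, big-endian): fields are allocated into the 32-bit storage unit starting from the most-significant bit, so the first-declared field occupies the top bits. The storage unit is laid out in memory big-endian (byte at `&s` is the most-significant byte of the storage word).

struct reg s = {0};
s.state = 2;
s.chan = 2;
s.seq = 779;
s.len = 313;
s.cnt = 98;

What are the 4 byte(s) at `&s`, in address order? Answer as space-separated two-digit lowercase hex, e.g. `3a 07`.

8b 0b 9c e2

state (2b) val=2 bits=0x2 at bit 30: 0x80000000
chan (4b) val=2 bits=0x2 at bit 26: 0x88000000
seq (10b) val=779 bits=0x30b at bit 16: 0x8b0b0000
len (9b) val=313 bits=0x139 at bit 7: 0x8b0b9c80
cnt (7b) val=98 bits=0x62 at bit 0: 0x8b0b9ce2
word = 0x8b0b9ce2 → big-endian bytes:
  [0]=0x8b  [1]=0x0b  [2]=0x9c  [3]=0xe2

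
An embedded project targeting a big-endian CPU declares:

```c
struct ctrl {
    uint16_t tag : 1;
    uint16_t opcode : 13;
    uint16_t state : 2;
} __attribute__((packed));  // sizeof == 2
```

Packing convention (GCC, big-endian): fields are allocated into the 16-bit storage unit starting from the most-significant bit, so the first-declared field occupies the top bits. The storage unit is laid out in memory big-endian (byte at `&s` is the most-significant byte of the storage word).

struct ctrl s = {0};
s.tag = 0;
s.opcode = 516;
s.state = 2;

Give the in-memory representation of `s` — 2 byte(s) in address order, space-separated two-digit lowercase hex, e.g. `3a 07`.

tag (1b) val=0 bits=0x0 at bit 15: 0x0000
opcode (13b) val=516 bits=0x204 at bit 2: 0x0810
state (2b) val=2 bits=0x2 at bit 0: 0x0812
word = 0x0812 → big-endian bytes:
  [0]=0x08  [1]=0x12

08 12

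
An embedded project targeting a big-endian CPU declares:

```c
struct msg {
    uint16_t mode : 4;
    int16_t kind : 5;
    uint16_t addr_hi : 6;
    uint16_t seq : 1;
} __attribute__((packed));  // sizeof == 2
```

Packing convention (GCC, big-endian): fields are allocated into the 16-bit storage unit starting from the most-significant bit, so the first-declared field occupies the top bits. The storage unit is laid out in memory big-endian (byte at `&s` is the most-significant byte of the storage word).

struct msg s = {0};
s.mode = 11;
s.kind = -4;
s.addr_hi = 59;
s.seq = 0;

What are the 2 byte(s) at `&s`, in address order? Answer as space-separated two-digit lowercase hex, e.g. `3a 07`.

[12+:4] mode=11 & 0xf = 0xb; word=0xb000
[7+:5] kind=-4 & 0x1f = 0x1c; word=0xbe00
[1+:6] addr_hi=59 & 0x3f = 0x3b; word=0xbe76
[0+:1] seq=0 & 0x1 = 0x0; word=0xbe76
word = 0xbe76 → big-endian bytes:
  [0]=0xbe  [1]=0x76

be 76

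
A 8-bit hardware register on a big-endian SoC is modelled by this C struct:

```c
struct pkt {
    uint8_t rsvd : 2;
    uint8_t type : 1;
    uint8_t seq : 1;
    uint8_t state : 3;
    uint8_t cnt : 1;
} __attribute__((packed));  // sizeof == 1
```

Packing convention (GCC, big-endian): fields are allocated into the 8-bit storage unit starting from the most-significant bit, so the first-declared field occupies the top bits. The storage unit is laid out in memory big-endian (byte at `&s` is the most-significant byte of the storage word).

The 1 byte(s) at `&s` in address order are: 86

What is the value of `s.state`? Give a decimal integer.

3

[0]=0x86 (big-endian) → word 0x86
rsvd:2 @ bit 6 → (0x86>>6)&0x3 = 0x2
type:1 @ bit 5 → (0x86>>5)&0x1 = 0x0
seq:1 @ bit 4 → (0x86>>4)&0x1 = 0x0
state:3 @ bit 1 → (0x86>>1)&0x7 = 0x3  ←
cnt:1 @ bit 0 → (0x86>>0)&0x1 = 0x0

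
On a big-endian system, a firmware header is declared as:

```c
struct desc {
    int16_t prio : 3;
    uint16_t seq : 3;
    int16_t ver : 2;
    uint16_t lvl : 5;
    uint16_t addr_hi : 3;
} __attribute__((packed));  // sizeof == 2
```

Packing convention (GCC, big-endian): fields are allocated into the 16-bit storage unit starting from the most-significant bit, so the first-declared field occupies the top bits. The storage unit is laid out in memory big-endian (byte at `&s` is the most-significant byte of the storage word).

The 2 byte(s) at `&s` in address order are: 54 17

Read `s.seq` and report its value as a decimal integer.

5

[0]=0x54 [1]=0x17 (big-endian) → word 0x5417
prio [13+:3] = (word>>13) & 0x7 = 2
seq [10+:3] = (word>>10) & 0x7 = 5  ←
ver [8+:2] = (word>>8) & 0x3 = 0
lvl [3+:5] = (word>>3) & 0x1f = 2
addr_hi [0+:3] = (word>>0) & 0x7 = 7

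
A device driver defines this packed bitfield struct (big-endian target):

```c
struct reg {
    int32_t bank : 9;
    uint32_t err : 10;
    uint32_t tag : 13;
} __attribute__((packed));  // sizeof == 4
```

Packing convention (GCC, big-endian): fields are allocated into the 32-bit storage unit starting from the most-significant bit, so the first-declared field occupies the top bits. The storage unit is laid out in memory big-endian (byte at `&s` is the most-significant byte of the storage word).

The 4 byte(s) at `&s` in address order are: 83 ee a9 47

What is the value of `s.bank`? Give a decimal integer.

[0]=0x83 [1]=0xee [2]=0xa9 [3]=0x47 (big-endian) → word 0x83eea947
bank [23+:9] = (word>>23) & 0x1ff = 263  ←
err [13+:10] = (word>>13) & 0x3ff = 885
tag [0+:13] = (word>>0) & 0x1fff = 2375
bank signed 9b, MSB=1: 263 - 512 = -249

-249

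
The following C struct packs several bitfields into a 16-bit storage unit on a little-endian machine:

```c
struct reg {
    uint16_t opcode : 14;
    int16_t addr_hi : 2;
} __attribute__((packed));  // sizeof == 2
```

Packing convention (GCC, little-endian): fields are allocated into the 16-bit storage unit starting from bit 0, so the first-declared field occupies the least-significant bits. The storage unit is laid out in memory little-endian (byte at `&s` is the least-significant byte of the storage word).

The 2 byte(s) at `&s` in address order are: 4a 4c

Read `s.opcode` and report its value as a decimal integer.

[0]=0x4a [1]=0x4c (little-endian) → word 0x4c4a
opcode:14 @ bit 0 → (0x4c4a>>0)&0x3fff = 0xc4a  ←
addr_hi:2 @ bit 14 → (0x4c4a>>14)&0x3 = 0x1

3146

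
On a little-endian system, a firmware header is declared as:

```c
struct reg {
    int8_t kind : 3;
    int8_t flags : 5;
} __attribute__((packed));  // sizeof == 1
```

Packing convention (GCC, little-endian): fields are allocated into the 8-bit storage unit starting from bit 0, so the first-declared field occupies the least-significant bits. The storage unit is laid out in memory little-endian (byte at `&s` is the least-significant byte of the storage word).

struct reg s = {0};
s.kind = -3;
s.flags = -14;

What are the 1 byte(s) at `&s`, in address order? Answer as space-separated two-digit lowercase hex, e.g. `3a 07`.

95

kind (3b) val=-3 bits=0x5 at bit 0: 0x05
flags (5b) val=-14 bits=0x12 at bit 3: 0x95
word = 0x95 → little-endian bytes:
  [0]=0x95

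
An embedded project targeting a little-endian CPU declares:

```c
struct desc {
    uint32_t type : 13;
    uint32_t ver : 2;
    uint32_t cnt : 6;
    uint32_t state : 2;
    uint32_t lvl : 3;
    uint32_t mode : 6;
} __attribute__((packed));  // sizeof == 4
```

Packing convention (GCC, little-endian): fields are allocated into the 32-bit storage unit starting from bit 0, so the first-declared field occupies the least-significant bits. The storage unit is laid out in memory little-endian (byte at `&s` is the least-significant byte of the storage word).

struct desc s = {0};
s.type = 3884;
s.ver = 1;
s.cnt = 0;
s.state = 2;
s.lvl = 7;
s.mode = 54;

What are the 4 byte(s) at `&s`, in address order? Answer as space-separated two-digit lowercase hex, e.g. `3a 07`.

2c 2f c0 db

type (13b) val=3884 bits=0xf2c at bit 0: 0x00000f2c
ver (2b) val=1 bits=0x1 at bit 13: 0x00002f2c
cnt (6b) val=0 bits=0x0 at bit 15: 0x00002f2c
state (2b) val=2 bits=0x2 at bit 21: 0x00402f2c
lvl (3b) val=7 bits=0x7 at bit 23: 0x03c02f2c
mode (6b) val=54 bits=0x36 at bit 26: 0xdbc02f2c
word = 0xdbc02f2c → little-endian bytes:
  [0]=0x2c  [1]=0x2f  [2]=0xc0  [3]=0xdb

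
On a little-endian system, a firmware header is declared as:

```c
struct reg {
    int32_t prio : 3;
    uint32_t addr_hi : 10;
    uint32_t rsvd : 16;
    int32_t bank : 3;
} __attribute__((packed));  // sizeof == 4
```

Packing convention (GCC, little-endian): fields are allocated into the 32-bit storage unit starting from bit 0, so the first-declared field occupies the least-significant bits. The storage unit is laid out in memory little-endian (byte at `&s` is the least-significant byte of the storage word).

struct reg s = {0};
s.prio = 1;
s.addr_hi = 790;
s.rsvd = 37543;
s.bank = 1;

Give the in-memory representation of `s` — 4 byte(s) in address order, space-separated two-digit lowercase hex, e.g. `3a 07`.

b1 f8 54 32

[0+:3] prio=1 & 0x7 = 0x1; word=0x00000001
[3+:10] addr_hi=790 & 0x3ff = 0x316; word=0x000018b1
[13+:16] rsvd=37543 & 0xffff = 0x92a7; word=0x1254f8b1
[29+:3] bank=1 & 0x7 = 0x1; word=0x3254f8b1
word = 0x3254f8b1 → little-endian bytes:
  [0]=0xb1  [1]=0xf8  [2]=0x54  [3]=0x32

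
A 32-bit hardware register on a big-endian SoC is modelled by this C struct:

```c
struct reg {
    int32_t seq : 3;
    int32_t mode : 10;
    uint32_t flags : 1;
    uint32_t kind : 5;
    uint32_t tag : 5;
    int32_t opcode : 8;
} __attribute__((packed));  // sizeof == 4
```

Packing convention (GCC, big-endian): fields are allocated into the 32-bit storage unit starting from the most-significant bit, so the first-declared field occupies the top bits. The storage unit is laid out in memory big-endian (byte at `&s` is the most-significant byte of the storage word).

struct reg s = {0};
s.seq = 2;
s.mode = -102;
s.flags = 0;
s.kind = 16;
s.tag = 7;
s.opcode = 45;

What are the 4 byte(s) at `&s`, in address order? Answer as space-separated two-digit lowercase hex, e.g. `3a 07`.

seq:3 = 2 → 0x2 << 29 → word 0x40000000
mode:10 = -102 → 0x39a << 19 → word 0x5cd00000
flags:1 = 0 → 0x0 << 18 → word 0x5cd00000
kind:5 = 16 → 0x10 << 13 → word 0x5cd20000
tag:5 = 7 → 0x7 << 8 → word 0x5cd20700
opcode:8 = 45 → 0x2d << 0 → word 0x5cd2072d
word = 0x5cd2072d → big-endian bytes:
  [0]=0x5c  [1]=0xd2  [2]=0x07  [3]=0x2d

5c d2 07 2d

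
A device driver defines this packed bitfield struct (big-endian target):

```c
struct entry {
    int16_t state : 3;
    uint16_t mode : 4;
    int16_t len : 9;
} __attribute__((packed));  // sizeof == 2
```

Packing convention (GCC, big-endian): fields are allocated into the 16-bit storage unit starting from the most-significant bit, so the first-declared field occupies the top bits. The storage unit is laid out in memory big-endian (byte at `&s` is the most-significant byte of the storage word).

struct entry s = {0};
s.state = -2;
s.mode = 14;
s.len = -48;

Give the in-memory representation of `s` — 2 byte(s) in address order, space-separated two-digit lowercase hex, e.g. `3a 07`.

dd d0

state:3 = -2 → 0x6 << 13 → word 0xc000
mode:4 = 14 → 0xe << 9 → word 0xdc00
len:9 = -48 → 0x1d0 << 0 → word 0xddd0
word = 0xddd0 → big-endian bytes:
  [0]=0xdd  [1]=0xd0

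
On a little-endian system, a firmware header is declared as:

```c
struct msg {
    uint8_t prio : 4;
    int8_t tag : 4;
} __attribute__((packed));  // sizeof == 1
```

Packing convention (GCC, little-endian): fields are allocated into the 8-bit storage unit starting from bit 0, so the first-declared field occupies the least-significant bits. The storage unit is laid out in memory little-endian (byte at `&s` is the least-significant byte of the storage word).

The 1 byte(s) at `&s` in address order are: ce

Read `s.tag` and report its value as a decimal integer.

[0]=0xce (little-endian) → word 0xce
prio:4 @ bit 0 → (0xce>>0)&0xf = 0xe
tag:4 @ bit 4 → (0xce>>4)&0xf = 0xc  ←
tag signed 4b, MSB=1: 12 - 16 = -4

-4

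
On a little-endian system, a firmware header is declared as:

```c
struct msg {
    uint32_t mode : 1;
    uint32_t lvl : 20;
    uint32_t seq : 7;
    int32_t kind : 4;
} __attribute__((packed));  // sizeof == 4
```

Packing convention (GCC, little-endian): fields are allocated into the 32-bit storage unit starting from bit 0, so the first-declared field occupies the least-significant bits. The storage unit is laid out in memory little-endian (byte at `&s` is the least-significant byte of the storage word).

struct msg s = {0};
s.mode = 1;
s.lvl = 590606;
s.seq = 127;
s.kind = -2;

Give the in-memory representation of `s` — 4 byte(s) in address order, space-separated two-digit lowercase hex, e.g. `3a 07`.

mode:1 = 1 → 0x1 << 0 → word 0x00000001
lvl:20 = 590606 → 0x9030e << 1 → word 0x0012061d
seq:7 = 127 → 0x7f << 21 → word 0x0ff2061d
kind:4 = -2 → 0xe << 28 → word 0xeff2061d
word = 0xeff2061d → little-endian bytes:
  [0]=0x1d  [1]=0x06  [2]=0xf2  [3]=0xef

1d 06 f2 ef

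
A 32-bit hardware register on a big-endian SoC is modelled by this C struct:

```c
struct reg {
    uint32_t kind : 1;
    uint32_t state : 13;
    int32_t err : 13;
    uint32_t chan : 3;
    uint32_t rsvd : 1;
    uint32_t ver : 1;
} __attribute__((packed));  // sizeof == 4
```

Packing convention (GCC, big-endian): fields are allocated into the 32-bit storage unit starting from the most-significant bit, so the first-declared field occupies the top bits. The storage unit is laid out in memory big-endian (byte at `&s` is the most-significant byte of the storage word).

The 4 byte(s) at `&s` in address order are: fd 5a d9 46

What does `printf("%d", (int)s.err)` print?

[0]=0xfd [1]=0x5a [2]=0xd9 [3]=0x46 (big-endian) → word 0xfd5ad946
kind [31+:1] = (word>>31) & 0x1 = 1
state [18+:13] = (word>>18) & 0x1fff = 8022
err [5+:13] = (word>>5) & 0x1fff = 5834  ←
chan [2+:3] = (word>>2) & 0x7 = 1
rsvd [1+:1] = (word>>1) & 0x1 = 1
ver [0+:1] = (word>>0) & 0x1 = 0
err signed 13b, MSB=1: 5834 - 8192 = -2358

-2358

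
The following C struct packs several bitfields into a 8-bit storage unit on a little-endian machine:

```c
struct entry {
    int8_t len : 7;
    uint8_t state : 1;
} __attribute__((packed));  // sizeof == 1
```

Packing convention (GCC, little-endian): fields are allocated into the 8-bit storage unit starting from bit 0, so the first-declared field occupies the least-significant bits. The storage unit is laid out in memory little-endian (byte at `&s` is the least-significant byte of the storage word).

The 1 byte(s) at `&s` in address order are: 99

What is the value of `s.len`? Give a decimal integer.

25

[0]=0x99 (little-endian) → word 0x99
len:7 @ bit 0 → (0x99>>0)&0x7f = 0x19  ←
state:1 @ bit 7 → (0x99>>7)&0x1 = 0x1
len signed 7b, MSB=0: value = 25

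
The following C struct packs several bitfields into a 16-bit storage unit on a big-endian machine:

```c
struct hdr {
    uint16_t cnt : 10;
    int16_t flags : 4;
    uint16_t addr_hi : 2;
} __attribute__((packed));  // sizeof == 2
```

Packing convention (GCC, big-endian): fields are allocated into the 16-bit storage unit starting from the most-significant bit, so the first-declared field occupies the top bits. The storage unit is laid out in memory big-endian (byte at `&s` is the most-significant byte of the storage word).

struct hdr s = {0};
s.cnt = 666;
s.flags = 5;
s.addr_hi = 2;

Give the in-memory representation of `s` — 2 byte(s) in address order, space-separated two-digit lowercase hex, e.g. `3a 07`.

[6+:10] cnt=666 & 0x3ff = 0x29a; word=0xa680
[2+:4] flags=5 & 0xf = 0x5; word=0xa694
[0+:2] addr_hi=2 & 0x3 = 0x2; word=0xa696
word = 0xa696 → big-endian bytes:
  [0]=0xa6  [1]=0x96

a6 96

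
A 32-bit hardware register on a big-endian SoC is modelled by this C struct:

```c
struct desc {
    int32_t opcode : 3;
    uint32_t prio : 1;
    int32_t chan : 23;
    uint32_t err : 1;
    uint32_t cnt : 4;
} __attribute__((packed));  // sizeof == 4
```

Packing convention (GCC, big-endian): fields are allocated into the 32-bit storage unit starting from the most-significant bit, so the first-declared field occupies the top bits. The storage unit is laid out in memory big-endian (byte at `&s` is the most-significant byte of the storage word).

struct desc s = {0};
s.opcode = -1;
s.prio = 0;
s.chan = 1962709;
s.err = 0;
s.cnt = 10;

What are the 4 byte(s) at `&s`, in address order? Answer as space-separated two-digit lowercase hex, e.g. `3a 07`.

opcode (3b) val=-1 bits=0x7 at bit 29: 0xe0000000
prio (1b) val=0 bits=0x0 at bit 28: 0xe0000000
chan (23b) val=1962709 bits=0x1df2d5 at bit 5: 0xe3be5aa0
err (1b) val=0 bits=0x0 at bit 4: 0xe3be5aa0
cnt (4b) val=10 bits=0xa at bit 0: 0xe3be5aaa
word = 0xe3be5aaa → big-endian bytes:
  [0]=0xe3  [1]=0xbe  [2]=0x5a  [3]=0xaa

e3 be 5a aa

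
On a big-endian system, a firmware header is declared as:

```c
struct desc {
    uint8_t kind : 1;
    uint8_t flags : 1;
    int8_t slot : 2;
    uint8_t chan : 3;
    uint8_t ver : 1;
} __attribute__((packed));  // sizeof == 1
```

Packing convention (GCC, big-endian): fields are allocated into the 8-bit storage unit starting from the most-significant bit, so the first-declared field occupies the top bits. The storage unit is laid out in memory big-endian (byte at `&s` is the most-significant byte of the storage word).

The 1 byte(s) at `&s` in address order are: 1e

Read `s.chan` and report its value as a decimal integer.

7

[0]=0x1e (big-endian) → word 0x1e
kind [7+:1] = (word>>7) & 0x1 = 0
flags [6+:1] = (word>>6) & 0x1 = 0
slot [4+:2] = (word>>4) & 0x3 = 1
chan [1+:3] = (word>>1) & 0x7 = 7  ←
ver [0+:1] = (word>>0) & 0x1 = 0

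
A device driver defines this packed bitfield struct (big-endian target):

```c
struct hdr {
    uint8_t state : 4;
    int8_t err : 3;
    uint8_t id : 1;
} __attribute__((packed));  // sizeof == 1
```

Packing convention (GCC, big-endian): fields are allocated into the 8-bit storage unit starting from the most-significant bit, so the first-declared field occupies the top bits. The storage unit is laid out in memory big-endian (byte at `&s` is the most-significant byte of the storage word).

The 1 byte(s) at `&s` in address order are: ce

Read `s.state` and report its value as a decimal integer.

[0]=0xce (big-endian) → word 0xce
state [4+:4] = (word>>4) & 0xf = 12  ←
err [1+:3] = (word>>1) & 0x7 = 7
id [0+:1] = (word>>0) & 0x1 = 0

12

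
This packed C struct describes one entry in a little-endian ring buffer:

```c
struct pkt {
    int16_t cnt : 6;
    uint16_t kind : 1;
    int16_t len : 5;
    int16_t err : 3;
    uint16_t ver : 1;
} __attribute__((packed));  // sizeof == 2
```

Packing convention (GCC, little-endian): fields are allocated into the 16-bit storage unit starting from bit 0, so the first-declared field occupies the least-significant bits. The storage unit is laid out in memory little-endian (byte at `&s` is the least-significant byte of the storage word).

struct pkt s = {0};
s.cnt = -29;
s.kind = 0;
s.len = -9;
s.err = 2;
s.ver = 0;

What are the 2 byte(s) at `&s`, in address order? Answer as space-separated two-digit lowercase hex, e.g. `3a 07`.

a3 2b

[0+:6] cnt=-29 & 0x3f = 0x23; word=0x0023
[6+:1] kind=0 & 0x1 = 0x0; word=0x0023
[7+:5] len=-9 & 0x1f = 0x17; word=0x0ba3
[12+:3] err=2 & 0x7 = 0x2; word=0x2ba3
[15+:1] ver=0 & 0x1 = 0x0; word=0x2ba3
word = 0x2ba3 → little-endian bytes:
  [0]=0xa3  [1]=0x2b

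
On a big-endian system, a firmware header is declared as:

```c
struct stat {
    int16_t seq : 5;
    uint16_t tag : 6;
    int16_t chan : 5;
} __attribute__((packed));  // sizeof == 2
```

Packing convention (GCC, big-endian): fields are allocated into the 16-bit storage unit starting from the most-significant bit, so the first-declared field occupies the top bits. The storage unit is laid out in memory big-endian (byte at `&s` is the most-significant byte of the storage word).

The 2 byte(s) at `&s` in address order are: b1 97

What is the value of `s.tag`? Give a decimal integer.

[0]=0xb1 [1]=0x97 (big-endian) → word 0xb197
seq:5 @ bit 11 → (0xb197>>11)&0x1f = 0x16
tag:6 @ bit 5 → (0xb197>>5)&0x3f = 0xc  ←
chan:5 @ bit 0 → (0xb197>>0)&0x1f = 0x17

12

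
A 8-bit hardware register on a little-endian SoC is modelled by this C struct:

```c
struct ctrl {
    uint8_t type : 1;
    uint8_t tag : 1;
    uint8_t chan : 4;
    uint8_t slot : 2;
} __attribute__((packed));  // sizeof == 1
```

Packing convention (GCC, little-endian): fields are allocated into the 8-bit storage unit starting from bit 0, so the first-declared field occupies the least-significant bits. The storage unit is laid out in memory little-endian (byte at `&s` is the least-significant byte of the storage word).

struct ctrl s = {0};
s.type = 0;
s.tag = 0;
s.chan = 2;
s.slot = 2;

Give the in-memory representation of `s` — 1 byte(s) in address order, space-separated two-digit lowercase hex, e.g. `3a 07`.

type:1 = 0 → 0x0 << 0 → word 0x00
tag:1 = 0 → 0x0 << 1 → word 0x00
chan:4 = 2 → 0x2 << 2 → word 0x08
slot:2 = 2 → 0x2 << 6 → word 0x88
word = 0x88 → little-endian bytes:
  [0]=0x88

88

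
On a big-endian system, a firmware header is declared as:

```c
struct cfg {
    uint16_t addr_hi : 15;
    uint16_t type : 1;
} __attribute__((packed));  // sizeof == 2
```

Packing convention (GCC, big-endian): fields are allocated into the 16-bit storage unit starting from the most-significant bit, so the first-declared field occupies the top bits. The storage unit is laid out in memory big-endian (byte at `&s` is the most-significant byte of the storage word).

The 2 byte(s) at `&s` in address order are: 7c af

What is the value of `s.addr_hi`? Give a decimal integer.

15959

[0]=0x7c [1]=0xaf (big-endian) → word 0x7caf
addr_hi [1+:15] = (word>>1) & 0x7fff = 15959  ←
type [0+:1] = (word>>0) & 0x1 = 1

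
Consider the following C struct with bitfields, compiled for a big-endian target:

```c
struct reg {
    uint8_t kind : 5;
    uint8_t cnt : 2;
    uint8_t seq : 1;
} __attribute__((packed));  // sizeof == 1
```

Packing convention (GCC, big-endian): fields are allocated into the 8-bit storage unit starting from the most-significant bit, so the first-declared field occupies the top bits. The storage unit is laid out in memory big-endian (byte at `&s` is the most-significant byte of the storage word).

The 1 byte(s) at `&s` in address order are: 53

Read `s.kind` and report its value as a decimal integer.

[0]=0x53 (big-endian) → word 0x53
kind:5 @ bit 3 → (0x53>>3)&0x1f = 0xa  ←
cnt:2 @ bit 1 → (0x53>>1)&0x3 = 0x1
seq:1 @ bit 0 → (0x53>>0)&0x1 = 0x1

10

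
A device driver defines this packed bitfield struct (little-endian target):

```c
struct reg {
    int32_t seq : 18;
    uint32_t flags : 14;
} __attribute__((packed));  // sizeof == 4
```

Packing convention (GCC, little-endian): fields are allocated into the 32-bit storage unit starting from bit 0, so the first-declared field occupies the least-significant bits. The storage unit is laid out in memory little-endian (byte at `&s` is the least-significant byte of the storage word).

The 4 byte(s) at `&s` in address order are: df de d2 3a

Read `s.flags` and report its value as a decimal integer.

3764

[0]=0xdf [1]=0xde [2]=0xd2 [3]=0x3a (little-endian) → word 0x3ad2dedf
seq [0+:18] = (word>>0) & 0x3ffff = 188127
flags [18+:14] = (word>>18) & 0x3fff = 3764  ←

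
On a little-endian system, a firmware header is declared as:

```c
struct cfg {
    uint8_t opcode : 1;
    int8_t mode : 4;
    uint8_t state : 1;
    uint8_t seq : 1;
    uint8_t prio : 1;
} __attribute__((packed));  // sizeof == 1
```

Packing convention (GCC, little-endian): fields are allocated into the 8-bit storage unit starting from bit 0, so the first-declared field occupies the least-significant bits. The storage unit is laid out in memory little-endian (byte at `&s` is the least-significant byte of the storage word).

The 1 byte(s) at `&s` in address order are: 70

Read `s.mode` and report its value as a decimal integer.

-8

[0]=0x70 (little-endian) → word 0x70
opcode [0+:1] = (word>>0) & 0x1 = 0
mode [1+:4] = (word>>1) & 0xf = 8  ←
state [5+:1] = (word>>5) & 0x1 = 1
seq [6+:1] = (word>>6) & 0x1 = 1
prio [7+:1] = (word>>7) & 0x1 = 0
mode signed 4b, MSB=1: 8 - 16 = -8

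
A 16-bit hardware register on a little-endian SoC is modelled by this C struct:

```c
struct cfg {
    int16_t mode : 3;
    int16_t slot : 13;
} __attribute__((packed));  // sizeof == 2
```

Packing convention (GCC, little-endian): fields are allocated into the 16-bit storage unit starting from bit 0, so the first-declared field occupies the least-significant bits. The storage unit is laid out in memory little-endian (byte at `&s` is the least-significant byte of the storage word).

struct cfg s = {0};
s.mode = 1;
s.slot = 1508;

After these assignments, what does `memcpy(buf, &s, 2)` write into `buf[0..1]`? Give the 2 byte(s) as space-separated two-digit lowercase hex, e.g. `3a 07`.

[0+:3] mode=1 & 0x7 = 0x1; word=0x0001
[3+:13] slot=1508 & 0x1fff = 0x5e4; word=0x2f21
word = 0x2f21 → little-endian bytes:
  [0]=0x21  [1]=0x2f

21 2f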